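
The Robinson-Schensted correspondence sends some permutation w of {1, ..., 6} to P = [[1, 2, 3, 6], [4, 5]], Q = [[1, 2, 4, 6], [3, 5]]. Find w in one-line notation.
1 4 2 5 3 6

Reverse the RSK construction: for i from n down to 1, find the cell of Q containing i, remove the entry at that cell from P, and reverse-bump it up through P; the value ejected from row 1 is w(i).

Step i=6: Q has 6 at row 1, column 4; remove that cell from P, ejecting 6. So w(6) = 6. P is now [[1, 2, 3], [4, 5]].
Step i=5: Q has 5 at row 2, column 2; remove 5 from row 2 of P and reverse-bump: 5 enters row 1 and ejects 3. So w(5) = 3. P is now [[1, 2, 5], [4]].
Step i=4: Q has 4 at row 1, column 3; remove that cell from P, ejecting 5. So w(4) = 5. P is now [[1, 2], [4]].
Step i=3: Q has 3 at row 2, column 1; remove 4 from row 2 of P and reverse-bump: 4 enters row 1 and ejects 2. So w(3) = 2. P is now [[1, 4]].
Step i=2: Q has 2 at row 1, column 2; remove that cell from P, ejecting 4. So w(2) = 4. P is now [[1]].
Step i=1: Q has 1 at row 1, column 1; remove that cell from P, ejecting 1. So w(1) = 1. P is now [].

So w = 1 4 2 5 3 6.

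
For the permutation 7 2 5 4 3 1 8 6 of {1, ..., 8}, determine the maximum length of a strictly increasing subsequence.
3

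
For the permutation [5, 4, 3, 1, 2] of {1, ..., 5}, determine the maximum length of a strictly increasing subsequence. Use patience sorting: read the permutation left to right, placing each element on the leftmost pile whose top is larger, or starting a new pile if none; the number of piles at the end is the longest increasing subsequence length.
2

5: new pile. tops = [5]
4: onto pile 1 (replacing 5). tops = [4]
3: onto pile 1 (replacing 4). tops = [3]
1: onto pile 1 (replacing 3). tops = [1]
2: new pile. tops = [1, 2]

2 piles, so the longest increasing subsequence has length 2.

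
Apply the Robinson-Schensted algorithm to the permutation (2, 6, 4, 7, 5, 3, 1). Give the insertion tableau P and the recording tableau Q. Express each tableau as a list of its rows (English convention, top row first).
P = [[1, 3, 5], [2, 7], [4], [6]], Q = [[1, 2, 4], [3, 5], [6], [7]]

Insert each entry of the permutation into P by Schensted row insertion, recording in Q the position of each new cell.

Insert 2: appended to row 1. P = [[2]].
Insert 6: appended to row 1. P = [[2, 6]].
Insert 4: 4 bumps 6 from row 1; 6 starts row 2. P = [[2, 4], [6]].
Insert 7: appended to row 1. P = [[2, 4, 7], [6]].
Insert 5: 5 bumps 7 from row 1; 7 appends to row 2. P = [[2, 4, 5], [6, 7]].
Insert 3: 3 bumps 4 from row 1; 4 bumps 6 from row 2; 6 starts row 3. P = [[2, 3, 5], [4, 7], [6]].
Insert 1: 1 bumps 2 from row 1; 2 bumps 4 from row 2; 4 bumps 6 from row 3; 6 starts row 4. P = [[1, 3, 5], [2, 7], [4], [6]].

So P = [[1, 3, 5], [2, 7], [4], [6]], Q = [[1, 2, 4], [3, 5], [6], [7]].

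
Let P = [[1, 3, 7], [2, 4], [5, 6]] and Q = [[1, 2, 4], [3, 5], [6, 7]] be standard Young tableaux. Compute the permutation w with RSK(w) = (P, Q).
5 6 2 7 4 1 3

Reverse the RSK construction: for i from n down to 1, find the cell of Q containing i, remove the entry at that cell from P, and reverse-bump it up through P; the value ejected from row 1 is w(i).

Step i=7: Q has 7 at row 3, column 2; remove 6 from row 3 of P and reverse-bump: 6 enters row 2 and ejects 4; 4 enters row 1 and ejects 3. So w(7) = 3. P is now [[1, 4, 7], [2, 6], [5]].
Step i=6: Q has 6 at row 3, column 1; remove 5 from row 3 of P and reverse-bump: 5 enters row 2 and ejects 2; 2 enters row 1 and ejects 1. So w(6) = 1. P is now [[2, 4, 7], [5, 6]].
Step i=5: Q has 5 at row 2, column 2; remove 6 from row 2 of P and reverse-bump: 6 enters row 1 and ejects 4. So w(5) = 4. P is now [[2, 6, 7], [5]].
Step i=4: Q has 4 at row 1, column 3; remove that cell from P, ejecting 7. So w(4) = 7. P is now [[2, 6], [5]].
Step i=3: Q has 3 at row 2, column 1; remove 5 from row 2 of P and reverse-bump: 5 enters row 1 and ejects 2. So w(3) = 2. P is now [[5, 6]].
Step i=2: Q has 2 at row 1, column 2; remove that cell from P, ejecting 6. So w(2) = 6. P is now [[5]].
Step i=1: Q has 1 at row 1, column 1; remove that cell from P, ejecting 5. So w(1) = 5. P is now [].

So w = 5 6 2 7 4 1 3.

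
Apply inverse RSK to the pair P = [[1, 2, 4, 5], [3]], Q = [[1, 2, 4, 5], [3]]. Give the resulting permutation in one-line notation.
Reverse the RSK construction: for i from n down to 1, find the cell of Q containing i, remove the entry at that cell from P, and reverse-bump it up through P; the value ejected from row 1 is w(i).

Step i=5: Q has 5 at row 1, column 4; remove that cell from P, ejecting 5. So w(5) = 5. P is now [[1, 2, 4], [3]].
Step i=4: Q has 4 at row 1, column 3; remove that cell from P, ejecting 4. So w(4) = 4. P is now [[1, 2], [3]].
Step i=3: Q has 3 at row 2, column 1; remove 3 from row 2 of P and reverse-bump: 3 enters row 1 and ejects 2. So w(3) = 2. P is now [[1, 3]].
Step i=2: Q has 2 at row 1, column 2; remove that cell from P, ejecting 3. So w(2) = 3. P is now [[1]].
Step i=1: Q has 1 at row 1, column 1; remove that cell from P, ejecting 1. So w(1) = 1. P is now [].

So w = 1 3 2 4 5.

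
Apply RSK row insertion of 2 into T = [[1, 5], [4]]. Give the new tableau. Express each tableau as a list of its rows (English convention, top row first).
In row 1, 2 replaces 5 (the leftmost entry greater than 2); 5 is bumped to row 2. 5 is appended to row 2. The new tableau is [[1, 2], [4, 5]].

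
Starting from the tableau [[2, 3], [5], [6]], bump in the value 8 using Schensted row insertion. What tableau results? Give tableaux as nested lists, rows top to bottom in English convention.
[[2, 3, 8], [5], [6]]

8 is larger than every entry of row 1, so it is appended to row 1. The new tableau is [[2, 3, 8], [5], [6]].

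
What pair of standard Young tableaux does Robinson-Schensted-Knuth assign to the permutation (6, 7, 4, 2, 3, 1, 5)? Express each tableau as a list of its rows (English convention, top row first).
Insert each entry of the permutation into P by Schensted row insertion, recording in Q the position of each new cell.

Insert 6: appended to row 1. P = [[6]].
Insert 7: appended to row 1. P = [[6, 7]].
Insert 4: 4 bumps 6 from row 1; 6 starts row 2. P = [[4, 7], [6]].
Insert 2: 2 bumps 4 from row 1; 4 bumps 6 from row 2; 6 starts row 3. P = [[2, 7], [4], [6]].
Insert 3: 3 bumps 7 from row 1; 7 appends to row 2. P = [[2, 3], [4, 7], [6]].
Insert 1: 1 bumps 2 from row 1; 2 bumps 4 from row 2; 4 bumps 6 from row 3; 6 starts row 4. P = [[1, 3], [2, 7], [4], [6]].
Insert 5: appended to row 1. P = [[1, 3, 5], [2, 7], [4], [6]].

So P = [[1, 3, 5], [2, 7], [4], [6]], Q = [[1, 2, 7], [3, 5], [4], [6]].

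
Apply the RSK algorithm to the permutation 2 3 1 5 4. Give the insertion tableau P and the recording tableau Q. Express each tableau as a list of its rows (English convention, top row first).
P = [[1, 3, 4], [2, 5]], Q = [[1, 2, 4], [3, 5]]

Insert each entry of the permutation into P by Schensted row insertion, recording in Q the position of each new cell.

Insert 2: appended to row 1. P = [[2]].
Insert 3: appended to row 1. P = [[2, 3]].
Insert 1: 1 bumps 2 from row 1; 2 starts row 2. P = [[1, 3], [2]].
Insert 5: appended to row 1. P = [[1, 3, 5], [2]].
Insert 4: 4 bumps 5 from row 1; 5 appends to row 2. P = [[1, 3, 4], [2, 5]].

So P = [[1, 3, 4], [2, 5]], Q = [[1, 2, 4], [3, 5]].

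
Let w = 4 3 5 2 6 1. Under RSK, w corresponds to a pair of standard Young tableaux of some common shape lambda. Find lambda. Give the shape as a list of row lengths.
[3, 1, 1, 1]

Row-insert each entry into an empty tableau.

After inserting 4: P = [[4]].
After inserting 3: P = [[3], [4]].
After inserting 5: P = [[3, 5], [4]].
After inserting 2: P = [[2, 5], [3], [4]].
After inserting 6: P = [[2, 5, 6], [3], [4]].
After inserting 1: P = [[1, 5, 6], [2], [3], [4]].

The final insertion tableau P = [[1, 5, 6], [2], [3], [4]] has shape [3, 1, 1, 1].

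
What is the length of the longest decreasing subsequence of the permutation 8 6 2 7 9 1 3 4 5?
4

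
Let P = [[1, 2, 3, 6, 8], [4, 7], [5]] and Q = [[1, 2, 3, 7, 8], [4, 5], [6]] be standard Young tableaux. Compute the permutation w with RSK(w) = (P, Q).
1 5 7 2 4 3 6 8

Reverse the RSK construction: for i from n down to 1, find the cell of Q containing i, remove the entry at that cell from P, and reverse-bump it up through P; the value ejected from row 1 is w(i).

Step i=8: Q has 8 at row 1, column 5; remove that cell from P, ejecting 8. So w(8) = 8. P is now [[1, 2, 3, 6], [4, 7], [5]].
Step i=7: Q has 7 at row 1, column 4; remove that cell from P, ejecting 6. So w(7) = 6. P is now [[1, 2, 3], [4, 7], [5]].
Step i=6: Q has 6 at row 3, column 1; remove 5 from row 3 of P and reverse-bump: 5 enters row 2 and ejects 4; 4 enters row 1 and ejects 3. So w(6) = 3. P is now [[1, 2, 4], [5, 7]].
Step i=5: Q has 5 at row 2, column 2; remove 7 from row 2 of P and reverse-bump: 7 enters row 1 and ejects 4. So w(5) = 4. P is now [[1, 2, 7], [5]].
Step i=4: Q has 4 at row 2, column 1; remove 5 from row 2 of P and reverse-bump: 5 enters row 1 and ejects 2. So w(4) = 2. P is now [[1, 5, 7]].
Step i=3: Q has 3 at row 1, column 3; remove that cell from P, ejecting 7. So w(3) = 7. P is now [[1, 5]].
Step i=2: Q has 2 at row 1, column 2; remove that cell from P, ejecting 5. So w(2) = 5. P is now [[1]].
Step i=1: Q has 1 at row 1, column 1; remove that cell from P, ejecting 1. So w(1) = 1. P is now [].

So w = 1 5 7 2 4 3 6 8.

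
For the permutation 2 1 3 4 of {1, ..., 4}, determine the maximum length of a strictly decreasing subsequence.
2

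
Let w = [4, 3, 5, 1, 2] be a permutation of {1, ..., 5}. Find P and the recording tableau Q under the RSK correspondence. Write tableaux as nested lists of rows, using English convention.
P = [[1, 2], [3, 5], [4]], Q = [[1, 3], [2, 5], [4]]

Insert each entry of the permutation into P by Schensted row insertion, recording in Q the position of each new cell.

Insert 4: appended to row 1. P = [[4]], Q = [[1]].
Insert 3: 3 bumps 4 from row 1; 4 starts row 2. P = [[3], [4]], Q = [[1], [2]].
Insert 5: appended to row 1. P = [[3, 5], [4]], Q = [[1, 3], [2]].
Insert 1: 1 bumps 3 from row 1; 3 bumps 4 from row 2; 4 starts row 3. P = [[1, 5], [3], [4]], Q = [[1, 3], [2], [4]].
Insert 2: 2 bumps 5 from row 1; 5 appends to row 2. P = [[1, 2], [3, 5], [4]], Q = [[1, 3], [2, 5], [4]].

So P = [[1, 2], [3, 5], [4]], Q = [[1, 3], [2, 5], [4]].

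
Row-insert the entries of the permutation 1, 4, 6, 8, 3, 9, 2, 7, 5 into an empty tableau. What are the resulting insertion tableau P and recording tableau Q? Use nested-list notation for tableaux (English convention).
P = [[1, 2, 5, 7, 9], [3, 6], [4, 8]], Q = [[1, 2, 3, 4, 6], [5, 8], [7, 9]]

Insert each entry of the permutation into P by Schensted row insertion, recording in Q the position of each new cell.

Insert 1: appended to row 1. P = [[1]].
Insert 4: appended to row 1. P = [[1, 4]].
Insert 6: appended to row 1. P = [[1, 4, 6]].
Insert 8: appended to row 1. P = [[1, 4, 6, 8]].
Insert 3: 3 bumps 4 from row 1; 4 starts row 2. P = [[1, 3, 6, 8], [4]].
Insert 9: appended to row 1. P = [[1, 3, 6, 8, 9], [4]].
Insert 2: 2 bumps 3 from row 1; 3 bumps 4 from row 2; 4 starts row 3. P = [[1, 2, 6, 8, 9], [3], [4]].
Insert 7: 7 bumps 8 from row 1; 8 appends to row 2. P = [[1, 2, 6, 7, 9], [3, 8], [4]].
Insert 5: 5 bumps 6 from row 1; 6 bumps 8 from row 2; 8 appends to row 3. P = [[1, 2, 5, 7, 9], [3, 6], [4, 8]].

So P = [[1, 2, 5, 7, 9], [3, 6], [4, 8]], Q = [[1, 2, 3, 4, 6], [5, 8], [7, 9]].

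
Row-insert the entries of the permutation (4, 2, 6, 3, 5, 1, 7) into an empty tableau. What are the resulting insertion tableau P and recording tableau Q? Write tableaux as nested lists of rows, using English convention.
Insert each entry of the permutation into P by Schensted row insertion, recording in Q the position of each new cell.

Insert 4: appended to row 1. P = [[4]], Q = [[1]].
Insert 2: 2 bumps 4 from row 1; 4 starts row 2. P = [[2], [4]], Q = [[1], [2]].
Insert 6: appended to row 1. P = [[2, 6], [4]], Q = [[1, 3], [2]].
Insert 3: 3 bumps 6 from row 1; 6 appends to row 2. P = [[2, 3], [4, 6]], Q = [[1, 3], [2, 4]].
Insert 5: appended to row 1. P = [[2, 3, 5], [4, 6]], Q = [[1, 3, 5], [2, 4]].
Insert 1: 1 bumps 2 from row 1; 2 bumps 4 from row 2; 4 starts row 3. P = [[1, 3, 5], [2, 6], [4]], Q = [[1, 3, 5], [2, 4], [6]].
Insert 7: appended to row 1. P = [[1, 3, 5, 7], [2, 6], [4]], Q = [[1, 3, 5, 7], [2, 4], [6]].

So P = [[1, 3, 5, 7], [2, 6], [4]], Q = [[1, 3, 5, 7], [2, 4], [6]].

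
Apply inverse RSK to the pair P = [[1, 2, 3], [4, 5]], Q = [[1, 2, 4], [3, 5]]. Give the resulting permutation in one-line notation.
1 4 2 5 3

Reverse RSK: for i = n, n-1, ..., 1, locate i in Q, remove the corresponding corner cell from P, and reverse-bump its entry up through P; the value ejected from row 1 is w(i).

So w = 1 4 2 5 3.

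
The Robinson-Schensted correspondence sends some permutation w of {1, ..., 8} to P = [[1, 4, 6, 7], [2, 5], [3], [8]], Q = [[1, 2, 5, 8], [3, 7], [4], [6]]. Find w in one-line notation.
3 8 5 2 6 1 4 7

Reverse the RSK construction: for i from n down to 1, find the cell of Q containing i, remove the entry at that cell from P, and reverse-bump it up through P; the value ejected from row 1 is w(i).

Step i=8: Q has 8 at row 1, column 4; remove that cell from P, ejecting 7. So w(8) = 7. P is now [[1, 4, 6], [2, 5], [3], [8]].
Step i=7: Q has 7 at row 2, column 2; remove 5 from row 2 of P and reverse-bump: 5 enters row 1 and ejects 4. So w(7) = 4. P is now [[1, 5, 6], [2], [3], [8]].
Step i=6: Q has 6 at row 4, column 1; remove 8 from row 4 of P and reverse-bump: 8 enters row 3 and ejects 3; 3 enters row 2 and ejects 2; 2 enters row 1 and ejects 1. So w(6) = 1. P is now [[2, 5, 6], [3], [8]].
Step i=5: Q has 5 at row 1, column 3; remove that cell from P, ejecting 6. So w(5) = 6. P is now [[2, 5], [3], [8]].
Step i=4: Q has 4 at row 3, column 1; remove 8 from row 3 of P and reverse-bump: 8 enters row 2 and ejects 3; 3 enters row 1 and ejects 2. So w(4) = 2. P is now [[3, 5], [8]].
Step i=3: Q has 3 at row 2, column 1; remove 8 from row 2 of P and reverse-bump: 8 enters row 1 and ejects 5. So w(3) = 5. P is now [[3, 8]].
Step i=2: Q has 2 at row 1, column 2; remove that cell from P, ejecting 8. So w(2) = 8. P is now [[3]].
Step i=1: Q has 1 at row 1, column 1; remove that cell from P, ejecting 3. So w(1) = 3. P is now [].

So w = 3 8 5 2 6 1 4 7.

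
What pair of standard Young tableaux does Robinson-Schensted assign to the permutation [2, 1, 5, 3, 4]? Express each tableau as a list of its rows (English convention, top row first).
P = [[1, 3, 4], [2, 5]], Q = [[1, 3, 5], [2, 4]]

Insert each entry of the permutation into P by Schensted row insertion, recording in Q the position of each new cell.

After inserting 2: P = [[2]].
After inserting 1: P = [[1], [2]].
After inserting 5: P = [[1, 5], [2]].
After inserting 3: P = [[1, 3], [2, 5]].
After inserting 4: P = [[1, 3, 4], [2, 5]].

So P = [[1, 3, 4], [2, 5]], Q = [[1, 3, 5], [2, 4]].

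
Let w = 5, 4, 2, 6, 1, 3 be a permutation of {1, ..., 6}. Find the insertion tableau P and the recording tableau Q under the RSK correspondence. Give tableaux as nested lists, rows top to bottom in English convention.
Insert each entry of the permutation into P by Schensted row insertion, recording in Q the position of each new cell.

Insert 5: appended to row 1. P = [[5]].
Insert 4: 4 bumps 5 from row 1; 5 starts row 2. P = [[4], [5]].
Insert 2: 2 bumps 4 from row 1; 4 bumps 5 from row 2; 5 starts row 3. P = [[2], [4], [5]].
Insert 6: appended to row 1. P = [[2, 6], [4], [5]].
Insert 1: 1 bumps 2 from row 1; 2 bumps 4 from row 2; 4 bumps 5 from row 3; 5 starts row 4. P = [[1, 6], [2], [4], [5]].
Insert 3: 3 bumps 6 from row 1; 6 appends to row 2. P = [[1, 3], [2, 6], [4], [5]].

So P = [[1, 3], [2, 6], [4], [5]], Q = [[1, 4], [2, 6], [3], [5]].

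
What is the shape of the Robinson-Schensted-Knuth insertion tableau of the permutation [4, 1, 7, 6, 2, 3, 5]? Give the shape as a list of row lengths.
[4, 2, 1]

Row-insert each entry into an empty tableau.

After inserting 4: P = [[4]].
After inserting 1: P = [[1], [4]].
After inserting 7: P = [[1, 7], [4]].
After inserting 6: P = [[1, 6], [4, 7]].
After inserting 2: P = [[1, 2], [4, 6], [7]].
After inserting 3: P = [[1, 2, 3], [4, 6], [7]].
After inserting 5: P = [[1, 2, 3, 5], [4, 6], [7]].

The final insertion tableau P = [[1, 2, 3, 5], [4, 6], [7]] has shape [4, 2, 1].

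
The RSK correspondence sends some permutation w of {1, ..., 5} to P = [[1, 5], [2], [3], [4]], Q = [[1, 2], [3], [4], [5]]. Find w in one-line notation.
Reverse the RSK construction: for i from n down to 1, find the cell of Q containing i, remove the entry at that cell from P, and reverse-bump it up through P; the value ejected from row 1 is w(i).

Step i=5: Q has 5 at row 4, column 1; remove 4 from row 4 of P and reverse-bump: 4 enters row 3 and ejects 3; 3 enters row 2 and ejects 2; 2 enters row 1 and ejects 1. So w(5) = 1. P is now [[2, 5], [3], [4]].
Step i=4: Q has 4 at row 3, column 1; remove 4 from row 3 of P and reverse-bump: 4 enters row 2 and ejects 3; 3 enters row 1 and ejects 2. So w(4) = 2. P is now [[3, 5], [4]].
Step i=3: Q has 3 at row 2, column 1; remove 4 from row 2 of P and reverse-bump: 4 enters row 1 and ejects 3. So w(3) = 3. P is now [[4, 5]].
Step i=2: Q has 2 at row 1, column 2; remove that cell from P, ejecting 5. So w(2) = 5. P is now [[4]].
Step i=1: Q has 1 at row 1, column 1; remove that cell from P, ejecting 4. So w(1) = 4. P is now [].

So w = 4 5 3 2 1.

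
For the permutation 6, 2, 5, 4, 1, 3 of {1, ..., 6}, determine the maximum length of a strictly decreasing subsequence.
4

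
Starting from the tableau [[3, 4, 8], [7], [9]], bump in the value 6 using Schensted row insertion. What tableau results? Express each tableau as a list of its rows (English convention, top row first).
In row 1, 6 replaces 8 (the leftmost entry greater than 6); 8 is bumped to row 2. 8 is appended to row 2. The new tableau is [[3, 4, 6], [7, 8], [9]].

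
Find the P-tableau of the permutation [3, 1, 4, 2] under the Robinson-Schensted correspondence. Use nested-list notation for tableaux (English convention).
Insert 3: appended to row 1. P = [[3]].
Insert 1: 1 bumps 3 from row 1; 3 starts row 2. P = [[1], [3]].
Insert 4: appended to row 1. P = [[1, 4], [3]].
Insert 2: 2 bumps 4 from row 1; 4 appends to row 2. P = [[1, 2], [3, 4]].

So P = [[1, 2], [3, 4]].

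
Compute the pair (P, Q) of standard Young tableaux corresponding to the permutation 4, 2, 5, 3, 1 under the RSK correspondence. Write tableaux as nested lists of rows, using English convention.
P = [[1, 3], [2, 5], [4]], Q = [[1, 3], [2, 4], [5]]

Insert each entry of the permutation into P by Schensted row insertion, recording in Q the position of each new cell.

Insert 4: appended to row 1. P = [[4]].
Insert 2: 2 bumps 4 from row 1; 4 starts row 2. P = [[2], [4]].
Insert 5: appended to row 1. P = [[2, 5], [4]].
Insert 3: 3 bumps 5 from row 1; 5 appends to row 2. P = [[2, 3], [4, 5]].
Insert 1: 1 bumps 2 from row 1; 2 bumps 4 from row 2; 4 starts row 3. P = [[1, 3], [2, 5], [4]].

So P = [[1, 3], [2, 5], [4]], Q = [[1, 3], [2, 4], [5]].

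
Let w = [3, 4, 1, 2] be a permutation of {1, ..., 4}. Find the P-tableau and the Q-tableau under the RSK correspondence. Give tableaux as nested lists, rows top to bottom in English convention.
Insert each entry of the permutation into P by Schensted row insertion, recording in Q the position of each new cell.

Insert 3: appended to row 1. P = [[3]].
Insert 4: appended to row 1. P = [[3, 4]].
Insert 1: 1 bumps 3 from row 1; 3 starts row 2. P = [[1, 4], [3]].
Insert 2: 2 bumps 4 from row 1; 4 appends to row 2. P = [[1, 2], [3, 4]].

So P = [[1, 2], [3, 4]], Q = [[1, 2], [3, 4]].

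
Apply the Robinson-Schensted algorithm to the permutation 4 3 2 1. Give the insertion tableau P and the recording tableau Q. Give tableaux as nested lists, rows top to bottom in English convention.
P = [[1], [2], [3], [4]], Q = [[1], [2], [3], [4]]

Insert each entry of the permutation into P by Schensted row insertion, recording in Q the position of each new cell.

Insert 4: appended to row 1. P = [[4]].
Insert 3: 3 bumps 4 from row 1; 4 starts row 2. P = [[3], [4]].
Insert 2: 2 bumps 3 from row 1; 3 bumps 4 from row 2; 4 starts row 3. P = [[2], [3], [4]].
Insert 1: 1 bumps 2 from row 1; 2 bumps 3 from row 2; 3 bumps 4 from row 3; 4 starts row 4. P = [[1], [2], [3], [4]].

So P = [[1], [2], [3], [4]], Q = [[1], [2], [3], [4]].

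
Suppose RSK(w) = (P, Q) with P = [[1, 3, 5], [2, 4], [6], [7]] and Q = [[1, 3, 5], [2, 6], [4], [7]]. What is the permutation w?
7 2 4 1 6 5 3

Reverse the RSK construction: for i from n down to 1, find the cell of Q containing i, remove the entry at that cell from P, and reverse-bump it up through P; the value ejected from row 1 is w(i).

Step i=7: Q has 7 at row 4, column 1; remove 7 from row 4 of P and reverse-bump: 7 enters row 3 and ejects 6; 6 enters row 2 and ejects 4; 4 enters row 1 and ejects 3. So w(7) = 3. P is now [[1, 4, 5], [2, 6], [7]].
Step i=6: Q has 6 at row 2, column 2; remove 6 from row 2 of P and reverse-bump: 6 enters row 1 and ejects 5. So w(6) = 5. P is now [[1, 4, 6], [2], [7]].
Step i=5: Q has 5 at row 1, column 3; remove that cell from P, ejecting 6. So w(5) = 6. P is now [[1, 4], [2], [7]].
Step i=4: Q has 4 at row 3, column 1; remove 7 from row 3 of P and reverse-bump: 7 enters row 2 and ejects 2; 2 enters row 1 and ejects 1. So w(4) = 1. P is now [[2, 4], [7]].
Step i=3: Q has 3 at row 1, column 2; remove that cell from P, ejecting 4. So w(3) = 4. P is now [[2], [7]].
Step i=2: Q has 2 at row 2, column 1; remove 7 from row 2 of P and reverse-bump: 7 enters row 1 and ejects 2. So w(2) = 2. P is now [[7]].
Step i=1: Q has 1 at row 1, column 1; remove that cell from P, ejecting 7. So w(1) = 7. P is now [].

So w = 7 2 4 1 6 5 3.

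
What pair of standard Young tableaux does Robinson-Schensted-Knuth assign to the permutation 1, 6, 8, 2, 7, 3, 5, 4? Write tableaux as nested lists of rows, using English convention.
P = [[1, 2, 3, 4], [5, 7], [6], [8]], Q = [[1, 2, 3, 7], [4, 5], [6], [8]]

Insert each entry of the permutation into P by Schensted row insertion, recording in Q the position of each new cell.

Insert 1: appended to row 1. P = [[1]], Q = [[1]].
Insert 6: appended to row 1. P = [[1, 6]], Q = [[1, 2]].
Insert 8: appended to row 1. P = [[1, 6, 8]], Q = [[1, 2, 3]].
Insert 2: 2 bumps 6 from row 1; 6 starts row 2. P = [[1, 2, 8], [6]], Q = [[1, 2, 3], [4]].
Insert 7: 7 bumps 8 from row 1; 8 appends to row 2. P = [[1, 2, 7], [6, 8]], Q = [[1, 2, 3], [4, 5]].
Insert 3: 3 bumps 7 from row 1; 7 bumps 8 from row 2; 8 starts row 3. P = [[1, 2, 3], [6, 7], [8]], Q = [[1, 2, 3], [4, 5], [6]].
Insert 5: appended to row 1. P = [[1, 2, 3, 5], [6, 7], [8]], Q = [[1, 2, 3, 7], [4, 5], [6]].
Insert 4: 4 bumps 5 from row 1; 5 bumps 6 from row 2; 6 bumps 8 from row 3; 8 starts row 4. P = [[1, 2, 3, 4], [5, 7], [6], [8]], Q = [[1, 2, 3, 7], [4, 5], [6], [8]].

So P = [[1, 2, 3, 4], [5, 7], [6], [8]], Q = [[1, 2, 3, 7], [4, 5], [6], [8]].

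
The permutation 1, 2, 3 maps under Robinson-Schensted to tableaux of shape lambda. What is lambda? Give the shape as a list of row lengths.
[3]

Row-insert each entry into an empty tableau.

After inserting 1: P = [[1]].
After inserting 2: P = [[1, 2]].
After inserting 3: P = [[1, 2, 3]].

The final insertion tableau P = [[1, 2, 3]] has shape [3].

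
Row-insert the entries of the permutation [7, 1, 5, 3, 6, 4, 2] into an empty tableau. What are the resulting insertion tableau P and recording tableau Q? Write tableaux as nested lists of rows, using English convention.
Insert each entry of the permutation into P by Schensted row insertion, recording in Q the position of each new cell.

After inserting 7: P = [[7]].
After inserting 1: P = [[1], [7]].
After inserting 5: P = [[1, 5], [7]].
After inserting 3: P = [[1, 3], [5], [7]].
After inserting 6: P = [[1, 3, 6], [5], [7]].
After inserting 4: P = [[1, 3, 4], [5, 6], [7]].
After inserting 2: P = [[1, 2, 4], [3, 6], [5], [7]].

So P = [[1, 2, 4], [3, 6], [5], [7]], Q = [[1, 3, 5], [2, 6], [4], [7]].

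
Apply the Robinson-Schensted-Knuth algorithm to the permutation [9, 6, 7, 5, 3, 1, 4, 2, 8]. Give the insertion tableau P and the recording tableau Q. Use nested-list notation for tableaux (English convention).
Insert each entry of the permutation into P by Schensted row insertion, recording in Q the position of each new cell.

Insert 9: appended to row 1. P = [[9]].
Insert 6: 6 bumps 9 from row 1; 9 starts row 2. P = [[6], [9]].
Insert 7: appended to row 1. P = [[6, 7], [9]].
Insert 5: 5 bumps 6 from row 1; 6 bumps 9 from row 2; 9 starts row 3. P = [[5, 7], [6], [9]].
Insert 3: 3 bumps 5 from row 1; 5 bumps 6 from row 2; 6 bumps 9 from row 3; 9 starts row 4. P = [[3, 7], [5], [6], [9]].
Insert 1: 1 bumps 3 from row 1; 3 bumps 5 from row 2; 5 bumps 6 from row 3; 6 bumps 9 from row 4; 9 starts row 5. P = [[1, 7], [3], [5], [6], [9]].
Insert 4: 4 bumps 7 from row 1; 7 appends to row 2. P = [[1, 4], [3, 7], [5], [6], [9]].
Insert 2: 2 bumps 4 from row 1; 4 bumps 7 from row 2; 7 appends to row 3. P = [[1, 2], [3, 4], [5, 7], [6], [9]].
Insert 8: appended to row 1. P = [[1, 2, 8], [3, 4], [5, 7], [6], [9]].

So P = [[1, 2, 8], [3, 4], [5, 7], [6], [9]], Q = [[1, 3, 9], [2, 7], [4, 8], [5], [6]].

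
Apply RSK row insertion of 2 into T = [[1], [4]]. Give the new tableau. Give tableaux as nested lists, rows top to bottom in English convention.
2 is larger than every entry of row 1, so it is appended to row 1. The new tableau is [[1, 2], [4]].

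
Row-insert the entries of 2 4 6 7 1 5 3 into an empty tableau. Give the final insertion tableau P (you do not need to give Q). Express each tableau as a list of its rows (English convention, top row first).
Insert 2: appended to row 1. P = [[2]].
Insert 4: appended to row 1. P = [[2, 4]].
Insert 6: appended to row 1. P = [[2, 4, 6]].
Insert 7: appended to row 1. P = [[2, 4, 6, 7]].
Insert 1: 1 bumps 2 from row 1; 2 starts row 2. P = [[1, 4, 6, 7], [2]].
Insert 5: 5 bumps 6 from row 1; 6 appends to row 2. P = [[1, 4, 5, 7], [2, 6]].
Insert 3: 3 bumps 4 from row 1; 4 bumps 6 from row 2; 6 starts row 3. P = [[1, 3, 5, 7], [2, 4], [6]].

So P = [[1, 3, 5, 7], [2, 4], [6]].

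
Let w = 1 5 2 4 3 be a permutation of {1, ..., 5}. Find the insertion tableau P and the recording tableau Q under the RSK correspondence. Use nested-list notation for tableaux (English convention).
P = [[1, 2, 3], [4], [5]], Q = [[1, 2, 4], [3], [5]]

Insert each entry of the permutation into P by Schensted row insertion, recording in Q the position of each new cell.

Insert 1: appended to row 1. P = [[1]].
Insert 5: appended to row 1. P = [[1, 5]].
Insert 2: 2 bumps 5 from row 1; 5 starts row 2. P = [[1, 2], [5]].
Insert 4: appended to row 1. P = [[1, 2, 4], [5]].
Insert 3: 3 bumps 4 from row 1; 4 bumps 5 from row 2; 5 starts row 3. P = [[1, 2, 3], [4], [5]].

So P = [[1, 2, 3], [4], [5]], Q = [[1, 2, 4], [3], [5]].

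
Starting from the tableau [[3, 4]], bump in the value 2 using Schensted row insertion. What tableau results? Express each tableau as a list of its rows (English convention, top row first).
[[2, 4], [3]]

In row 1, 2 replaces 3 (the leftmost entry greater than 2); 3 is bumped to row 2. 3 starts a new row 2. The new tableau is [[2, 4], [3]].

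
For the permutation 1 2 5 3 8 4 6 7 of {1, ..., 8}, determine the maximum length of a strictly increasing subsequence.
6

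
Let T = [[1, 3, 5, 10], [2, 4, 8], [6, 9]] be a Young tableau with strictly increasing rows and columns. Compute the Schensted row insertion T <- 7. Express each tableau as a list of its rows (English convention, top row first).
[[1, 3, 5, 7], [2, 4, 8, 10], [6, 9]]

In row 1, 7 replaces 10 (the leftmost entry greater than 7); 10 is bumped to row 2. 10 is appended to row 2. The new tableau is [[1, 3, 5, 7], [2, 4, 8, 10], [6, 9]].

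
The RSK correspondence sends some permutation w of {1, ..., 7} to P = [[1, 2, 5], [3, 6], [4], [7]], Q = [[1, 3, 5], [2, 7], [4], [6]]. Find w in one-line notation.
7 1 4 3 6 2 5

Reverse RSK: for i = n, n-1, ..., 1, locate i in Q, remove the corresponding corner cell from P, and reverse-bump its entry up through P; the value ejected from row 1 is w(i).

So w = 7 1 4 3 6 2 5.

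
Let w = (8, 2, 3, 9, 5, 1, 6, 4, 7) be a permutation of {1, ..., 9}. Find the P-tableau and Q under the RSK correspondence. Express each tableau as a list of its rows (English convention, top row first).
Insert each entry of the permutation into P by Schensted row insertion, recording in Q the position of each new cell.

Insert 8: appended to row 1. P = [[8]].
Insert 2: 2 bumps 8 from row 1; 8 starts row 2. P = [[2], [8]].
Insert 3: appended to row 1. P = [[2, 3], [8]].
Insert 9: appended to row 1. P = [[2, 3, 9], [8]].
Insert 5: 5 bumps 9 from row 1; 9 appends to row 2. P = [[2, 3, 5], [8, 9]].
Insert 1: 1 bumps 2 from row 1; 2 bumps 8 from row 2; 8 starts row 3. P = [[1, 3, 5], [2, 9], [8]].
Insert 6: appended to row 1. P = [[1, 3, 5, 6], [2, 9], [8]].
Insert 4: 4 bumps 5 from row 1; 5 bumps 9 from row 2; 9 appends to row 3. P = [[1, 3, 4, 6], [2, 5], [8, 9]].
Insert 7: appended to row 1. P = [[1, 3, 4, 6, 7], [2, 5], [8, 9]].

So P = [[1, 3, 4, 6, 7], [2, 5], [8, 9]], Q = [[1, 3, 4, 7, 9], [2, 5], [6, 8]].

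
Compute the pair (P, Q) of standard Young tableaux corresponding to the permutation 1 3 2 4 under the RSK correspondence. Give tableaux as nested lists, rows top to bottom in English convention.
P = [[1, 2, 4], [3]], Q = [[1, 2, 4], [3]]

Insert each entry of the permutation into P by Schensted row insertion, recording in Q the position of each new cell.

After inserting 1: P = [[1]].
After inserting 3: P = [[1, 3]].
After inserting 2: P = [[1, 2], [3]].
After inserting 4: P = [[1, 2, 4], [3]].

So P = [[1, 2, 4], [3]], Q = [[1, 2, 4], [3]].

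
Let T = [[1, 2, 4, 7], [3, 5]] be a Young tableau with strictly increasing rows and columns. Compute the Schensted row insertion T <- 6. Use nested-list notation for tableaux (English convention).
In row 1, 6 replaces 7 (the leftmost entry greater than 6); 7 is bumped to row 2. 7 is appended to row 2. The new tableau is [[1, 2, 4, 6], [3, 5, 7]].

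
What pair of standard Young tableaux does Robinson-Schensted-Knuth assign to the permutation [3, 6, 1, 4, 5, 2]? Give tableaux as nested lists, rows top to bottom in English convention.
P = [[1, 2, 5], [3, 4], [6]], Q = [[1, 2, 5], [3, 4], [6]]

Insert each entry of the permutation into P by Schensted row insertion, recording in Q the position of each new cell.

Insert 3: appended to row 1. P = [[3]].
Insert 6: appended to row 1. P = [[3, 6]].
Insert 1: 1 bumps 3 from row 1; 3 starts row 2. P = [[1, 6], [3]].
Insert 4: 4 bumps 6 from row 1; 6 appends to row 2. P = [[1, 4], [3, 6]].
Insert 5: appended to row 1. P = [[1, 4, 5], [3, 6]].
Insert 2: 2 bumps 4 from row 1; 4 bumps 6 from row 2; 6 starts row 3. P = [[1, 2, 5], [3, 4], [6]].

So P = [[1, 2, 5], [3, 4], [6]], Q = [[1, 2, 5], [3, 4], [6]].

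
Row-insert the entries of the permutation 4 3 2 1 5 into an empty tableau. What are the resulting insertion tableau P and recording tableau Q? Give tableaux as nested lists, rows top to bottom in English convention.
P = [[1, 5], [2], [3], [4]], Q = [[1, 5], [2], [3], [4]]

Insert each entry of the permutation into P by Schensted row insertion, recording in Q the position of each new cell.

Insert 4: appended to row 1. P = [[4]].
Insert 3: 3 bumps 4 from row 1; 4 starts row 2. P = [[3], [4]].
Insert 2: 2 bumps 3 from row 1; 3 bumps 4 from row 2; 4 starts row 3. P = [[2], [3], [4]].
Insert 1: 1 bumps 2 from row 1; 2 bumps 3 from row 2; 3 bumps 4 from row 3; 4 starts row 4. P = [[1], [2], [3], [4]].
Insert 5: appended to row 1. P = [[1, 5], [2], [3], [4]].

So P = [[1, 5], [2], [3], [4]], Q = [[1, 5], [2], [3], [4]].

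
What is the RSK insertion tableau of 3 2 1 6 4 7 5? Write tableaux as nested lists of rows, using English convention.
P = [[1, 4, 5], [2, 6, 7], [3]]

Insert 3: appended to row 1. P = [[3]].
Insert 2: 2 bumps 3 from row 1; 3 starts row 2. P = [[2], [3]].
Insert 1: 1 bumps 2 from row 1; 2 bumps 3 from row 2; 3 starts row 3. P = [[1], [2], [3]].
Insert 6: appended to row 1. P = [[1, 6], [2], [3]].
Insert 4: 4 bumps 6 from row 1; 6 appends to row 2. P = [[1, 4], [2, 6], [3]].
Insert 7: appended to row 1. P = [[1, 4, 7], [2, 6], [3]].
Insert 5: 5 bumps 7 from row 1; 7 appends to row 2. P = [[1, 4, 5], [2, 6, 7], [3]].

So P = [[1, 4, 5], [2, 6, 7], [3]].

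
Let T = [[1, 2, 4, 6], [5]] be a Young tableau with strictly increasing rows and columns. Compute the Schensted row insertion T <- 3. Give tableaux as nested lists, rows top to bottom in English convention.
In row 1, 3 replaces 4 (the leftmost entry greater than 3); 4 is bumped to row 2. In row 2, 4 replaces 5 (the leftmost entry greater than 4); 5 is bumped to row 3. 5 starts a new row 3. The new tableau is [[1, 2, 3, 6], [4], [5]].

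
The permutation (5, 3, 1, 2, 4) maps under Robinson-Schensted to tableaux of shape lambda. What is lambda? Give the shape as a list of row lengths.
Row-insert each entry into an empty tableau.

After inserting 5: P = [[5]].
After inserting 3: P = [[3], [5]].
After inserting 1: P = [[1], [3], [5]].
After inserting 2: P = [[1, 2], [3], [5]].
After inserting 4: P = [[1, 2, 4], [3], [5]].

The final insertion tableau P = [[1, 2, 4], [3], [5]] has shape [3, 1, 1].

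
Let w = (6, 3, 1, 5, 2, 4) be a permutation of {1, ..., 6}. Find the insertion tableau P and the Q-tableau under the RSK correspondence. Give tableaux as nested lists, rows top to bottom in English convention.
P = [[1, 2, 4], [3, 5], [6]], Q = [[1, 4, 6], [2, 5], [3]]

Insert each entry of the permutation into P by Schensted row insertion, recording in Q the position of each new cell.

Insert 6: appended to row 1. P = [[6]], Q = [[1]].
Insert 3: 3 bumps 6 from row 1; 6 starts row 2. P = [[3], [6]], Q = [[1], [2]].
Insert 1: 1 bumps 3 from row 1; 3 bumps 6 from row 2; 6 starts row 3. P = [[1], [3], [6]], Q = [[1], [2], [3]].
Insert 5: appended to row 1. P = [[1, 5], [3], [6]], Q = [[1, 4], [2], [3]].
Insert 2: 2 bumps 5 from row 1; 5 appends to row 2. P = [[1, 2], [3, 5], [6]], Q = [[1, 4], [2, 5], [3]].
Insert 4: appended to row 1. P = [[1, 2, 4], [3, 5], [6]], Q = [[1, 4, 6], [2, 5], [3]].

So P = [[1, 2, 4], [3, 5], [6]], Q = [[1, 4, 6], [2, 5], [3]].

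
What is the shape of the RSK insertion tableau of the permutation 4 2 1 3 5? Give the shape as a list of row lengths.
Row-insert each entry into an empty tableau.

After inserting 4: P = [[4]].
After inserting 2: P = [[2], [4]].
After inserting 1: P = [[1], [2], [4]].
After inserting 3: P = [[1, 3], [2], [4]].
After inserting 5: P = [[1, 3, 5], [2], [4]].

The final insertion tableau P = [[1, 3, 5], [2], [4]] has shape [3, 1, 1].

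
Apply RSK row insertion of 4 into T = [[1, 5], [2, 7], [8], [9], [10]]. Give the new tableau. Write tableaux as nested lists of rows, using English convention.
In row 1, 4 replaces 5 (the leftmost entry greater than 4); 5 is bumped to row 2. In row 2, 5 replaces 7 (the leftmost entry greater than 5); 7 is bumped to row 3. In row 3, 7 replaces 8 (the leftmost entry greater than 7); 8 is bumped to row 4. In row 4, 8 replaces 9 (the leftmost entry greater than 8); 9 is bumped to row 5. In row 5, 9 replaces 10 (the leftmost entry greater than 9); 10 is bumped to row 6. 10 starts a new row 6. The new tableau is [[1, 4], [2, 5], [7], [8], [9], [10]].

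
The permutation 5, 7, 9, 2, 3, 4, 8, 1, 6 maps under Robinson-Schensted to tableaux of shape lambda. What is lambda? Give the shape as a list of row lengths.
Row-insert each entry into an empty tableau.

After inserting 5: P = [[5]].
After inserting 7: P = [[5, 7]].
After inserting 9: P = [[5, 7, 9]].
After inserting 2: P = [[2, 7, 9], [5]].
After inserting 3: P = [[2, 3, 9], [5, 7]].
After inserting 4: P = [[2, 3, 4], [5, 7, 9]].
After inserting 8: P = [[2, 3, 4, 8], [5, 7, 9]].
After inserting 1: P = [[1, 3, 4, 8], [2, 7, 9], [5]].
After inserting 6: P = [[1, 3, 4, 6], [2, 7, 8], [5, 9]].

The final insertion tableau P = [[1, 3, 4, 6], [2, 7, 8], [5, 9]] has shape [4, 3, 2].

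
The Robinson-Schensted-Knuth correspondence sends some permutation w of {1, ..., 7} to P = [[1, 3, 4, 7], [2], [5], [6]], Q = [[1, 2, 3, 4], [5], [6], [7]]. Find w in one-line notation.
Reverse RSK: for i = n, n-1, ..., 1, locate i in Q, remove the corresponding corner cell from P, and reverse-bump its entry up through P; the value ejected from row 1 is w(i).

So w = 2 3 6 7 5 4 1.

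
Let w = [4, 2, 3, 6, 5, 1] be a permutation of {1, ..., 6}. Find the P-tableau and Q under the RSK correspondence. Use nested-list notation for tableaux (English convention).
P = [[1, 3, 5], [2, 6], [4]], Q = [[1, 3, 4], [2, 5], [6]]

Insert each entry of the permutation into P by Schensted row insertion, recording in Q the position of each new cell.

Insert 4: appended to row 1. P = [[4]].
Insert 2: 2 bumps 4 from row 1; 4 starts row 2. P = [[2], [4]].
Insert 3: appended to row 1. P = [[2, 3], [4]].
Insert 6: appended to row 1. P = [[2, 3, 6], [4]].
Insert 5: 5 bumps 6 from row 1; 6 appends to row 2. P = [[2, 3, 5], [4, 6]].
Insert 1: 1 bumps 2 from row 1; 2 bumps 4 from row 2; 4 starts row 3. P = [[1, 3, 5], [2, 6], [4]].

So P = [[1, 3, 5], [2, 6], [4]], Q = [[1, 3, 4], [2, 5], [6]].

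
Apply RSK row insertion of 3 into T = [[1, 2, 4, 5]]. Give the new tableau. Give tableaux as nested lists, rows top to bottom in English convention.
In row 1, 3 replaces 4 (the leftmost entry greater than 3); 4 is bumped to row 2. 4 starts a new row 2. The new tableau is [[1, 2, 3, 5], [4]].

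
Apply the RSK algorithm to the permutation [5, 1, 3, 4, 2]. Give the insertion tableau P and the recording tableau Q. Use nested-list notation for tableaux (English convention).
P = [[1, 2, 4], [3], [5]], Q = [[1, 3, 4], [2], [5]]

Insert each entry of the permutation into P by Schensted row insertion, recording in Q the position of each new cell.

Insert 5: appended to row 1. P = [[5]], Q = [[1]].
Insert 1: 1 bumps 5 from row 1; 5 starts row 2. P = [[1], [5]], Q = [[1], [2]].
Insert 3: appended to row 1. P = [[1, 3], [5]], Q = [[1, 3], [2]].
Insert 4: appended to row 1. P = [[1, 3, 4], [5]], Q = [[1, 3, 4], [2]].
Insert 2: 2 bumps 3 from row 1; 3 bumps 5 from row 2; 5 starts row 3. P = [[1, 2, 4], [3], [5]], Q = [[1, 3, 4], [2], [5]].

So P = [[1, 2, 4], [3], [5]], Q = [[1, 3, 4], [2], [5]].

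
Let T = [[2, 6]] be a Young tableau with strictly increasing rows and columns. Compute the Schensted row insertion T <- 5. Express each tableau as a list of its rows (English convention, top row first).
[[2, 5], [6]]

In row 1, 5 replaces 6 (the leftmost entry greater than 5); 6 is bumped to row 2. 6 starts a new row 2. The new tableau is [[2, 5], [6]].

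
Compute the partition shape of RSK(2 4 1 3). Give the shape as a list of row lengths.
[2, 2]

Row-insert each entry into an empty tableau.

After inserting 2: P = [[2]].
After inserting 4: P = [[2, 4]].
After inserting 1: P = [[1, 4], [2]].
After inserting 3: P = [[1, 3], [2, 4]].

The final insertion tableau P = [[1, 3], [2, 4]] has shape [2, 2].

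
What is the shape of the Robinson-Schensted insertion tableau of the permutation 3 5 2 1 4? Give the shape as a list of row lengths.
Row-insert each entry into an empty tableau.

After inserting 3: P = [[3]].
After inserting 5: P = [[3, 5]].
After inserting 2: P = [[2, 5], [3]].
After inserting 1: P = [[1, 5], [2], [3]].
After inserting 4: P = [[1, 4], [2, 5], [3]].

The final insertion tableau P = [[1, 4], [2, 5], [3]] has shape [2, 2, 1].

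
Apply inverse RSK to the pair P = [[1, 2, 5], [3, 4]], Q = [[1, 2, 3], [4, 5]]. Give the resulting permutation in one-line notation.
Reverse the RSK construction: for i from n down to 1, find the cell of Q containing i, remove the entry at that cell from P, and reverse-bump it up through P; the value ejected from row 1 is w(i).

Step i=5: Q has 5 at row 2, column 2; remove 4 from row 2 of P and reverse-bump: 4 enters row 1 and ejects 2. So w(5) = 2. P is now [[1, 4, 5], [3]].
Step i=4: Q has 4 at row 2, column 1; remove 3 from row 2 of P and reverse-bump: 3 enters row 1 and ejects 1. So w(4) = 1. P is now [[3, 4, 5]].
Step i=3: Q has 3 at row 1, column 3; remove that cell from P, ejecting 5. So w(3) = 5. P is now [[3, 4]].
Step i=2: Q has 2 at row 1, column 2; remove that cell from P, ejecting 4. So w(2) = 4. P is now [[3]].
Step i=1: Q has 1 at row 1, column 1; remove that cell from P, ejecting 3. So w(1) = 3. P is now [].

So w = 3 4 5 1 2.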